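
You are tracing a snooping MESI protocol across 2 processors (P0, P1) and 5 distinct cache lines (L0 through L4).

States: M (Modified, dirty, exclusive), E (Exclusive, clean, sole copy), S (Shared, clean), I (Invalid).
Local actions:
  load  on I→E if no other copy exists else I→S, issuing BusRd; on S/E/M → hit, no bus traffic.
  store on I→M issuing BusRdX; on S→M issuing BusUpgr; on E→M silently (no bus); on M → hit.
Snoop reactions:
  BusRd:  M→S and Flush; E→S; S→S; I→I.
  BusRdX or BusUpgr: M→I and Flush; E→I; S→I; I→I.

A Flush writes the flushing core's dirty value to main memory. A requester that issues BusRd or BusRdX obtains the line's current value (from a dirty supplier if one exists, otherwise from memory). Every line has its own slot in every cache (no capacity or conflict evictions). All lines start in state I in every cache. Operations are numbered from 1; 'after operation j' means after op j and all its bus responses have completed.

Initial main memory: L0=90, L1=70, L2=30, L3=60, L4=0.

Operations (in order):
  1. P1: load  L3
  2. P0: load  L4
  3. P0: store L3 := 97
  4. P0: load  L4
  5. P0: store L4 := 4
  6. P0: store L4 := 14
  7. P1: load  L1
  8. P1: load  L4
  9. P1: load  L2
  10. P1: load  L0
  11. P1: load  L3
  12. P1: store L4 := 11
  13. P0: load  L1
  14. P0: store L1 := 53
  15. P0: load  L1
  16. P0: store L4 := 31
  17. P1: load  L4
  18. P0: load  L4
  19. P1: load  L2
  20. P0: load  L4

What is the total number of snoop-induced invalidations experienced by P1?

[1] P1: load  L3 | P0:I, P1:E(60) | bus: BusRd
[2] P0: load  L4 | P0:E(0), P1:I | bus: BusRd
[3] P0: store L3 := 97 | P0:M(97), P1:I | bus: BusRdX
[4] P0: load  L4 | P0:E(0), P1:I | bus: none
[5] P0: store L4 := 4 | P0:M(4), P1:I | bus: none
[6] P0: store L4 := 14 | P0:M(14), P1:I | bus: none
[7] P1: load  L1 | P0:I, P1:E(70) | bus: BusRd
[8] P1: load  L4 | P0:S(14), P1:S(14) | bus: BusRd,Flush
[9] P1: load  L2 | P0:I, P1:E(30) | bus: BusRd
[10] P1: load  L0 | P0:I, P1:E(90) | bus: BusRd
[11] P1: load  L3 | P0:S(97), P1:S(97) | bus: BusRd,Flush
[12] P1: store L4 := 11 | P0:I, P1:M(11) | bus: BusUpgr
[13] P0: load  L1 | P0:S(70), P1:S(70) | bus: BusRd
[14] P0: store L1 := 53 | P0:M(53), P1:I | bus: BusUpgr
[15] P0: load  L1 | P0:M(53), P1:I | bus: none
[16] P0: store L4 := 31 | P0:M(31), P1:I | bus: BusRdX,Flush
[17] P1: load  L4 | P0:S(31), P1:S(31) | bus: BusRd,Flush
[18] P0: load  L4 | P0:S(31), P1:S(31) | bus: none
[19] P1: load  L2 | P0:I, P1:E(30) | bus: none
[20] P0: load  L4 | P0:S(31), P1:S(31) | bus: none

invalidations = 3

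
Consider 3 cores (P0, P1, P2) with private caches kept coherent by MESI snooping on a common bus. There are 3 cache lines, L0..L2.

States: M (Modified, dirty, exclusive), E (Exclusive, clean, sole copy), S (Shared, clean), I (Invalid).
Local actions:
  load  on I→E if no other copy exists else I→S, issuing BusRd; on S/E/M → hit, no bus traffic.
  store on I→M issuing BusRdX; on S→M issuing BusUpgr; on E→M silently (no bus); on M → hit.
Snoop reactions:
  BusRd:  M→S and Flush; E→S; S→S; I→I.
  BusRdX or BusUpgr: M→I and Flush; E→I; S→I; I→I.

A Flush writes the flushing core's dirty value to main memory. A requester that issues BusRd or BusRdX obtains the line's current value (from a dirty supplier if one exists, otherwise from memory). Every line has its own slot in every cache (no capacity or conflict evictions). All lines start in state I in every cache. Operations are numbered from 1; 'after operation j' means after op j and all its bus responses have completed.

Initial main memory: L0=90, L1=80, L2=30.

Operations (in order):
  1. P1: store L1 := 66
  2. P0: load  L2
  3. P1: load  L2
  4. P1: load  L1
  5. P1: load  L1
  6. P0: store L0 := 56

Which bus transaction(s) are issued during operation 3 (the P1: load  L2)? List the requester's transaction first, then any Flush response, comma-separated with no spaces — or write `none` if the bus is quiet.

step 1: P1: store L1 := 66  ⟶  IMI  (L1)  txn=BusRdX  M[L1]=80
step 2: P0: load  L2  ⟶  EII  (L2)  txn=BusRd  M[L2]=30
step 3: P1: load  L2  ⟶  SSI  (L2)  txn=BusRd  M[L2]=30
step 4: P1: load  L1  ⟶  IMI  (L1)  txn=∅  M[L1]=80
step 5: P1: load  L1  ⟶  IMI  (L1)  txn=∅  M[L1]=80
step 6: P0: store L0 := 56  ⟶  MII  (L0)  txn=BusRdX  M[L0]=90

bus = BusRd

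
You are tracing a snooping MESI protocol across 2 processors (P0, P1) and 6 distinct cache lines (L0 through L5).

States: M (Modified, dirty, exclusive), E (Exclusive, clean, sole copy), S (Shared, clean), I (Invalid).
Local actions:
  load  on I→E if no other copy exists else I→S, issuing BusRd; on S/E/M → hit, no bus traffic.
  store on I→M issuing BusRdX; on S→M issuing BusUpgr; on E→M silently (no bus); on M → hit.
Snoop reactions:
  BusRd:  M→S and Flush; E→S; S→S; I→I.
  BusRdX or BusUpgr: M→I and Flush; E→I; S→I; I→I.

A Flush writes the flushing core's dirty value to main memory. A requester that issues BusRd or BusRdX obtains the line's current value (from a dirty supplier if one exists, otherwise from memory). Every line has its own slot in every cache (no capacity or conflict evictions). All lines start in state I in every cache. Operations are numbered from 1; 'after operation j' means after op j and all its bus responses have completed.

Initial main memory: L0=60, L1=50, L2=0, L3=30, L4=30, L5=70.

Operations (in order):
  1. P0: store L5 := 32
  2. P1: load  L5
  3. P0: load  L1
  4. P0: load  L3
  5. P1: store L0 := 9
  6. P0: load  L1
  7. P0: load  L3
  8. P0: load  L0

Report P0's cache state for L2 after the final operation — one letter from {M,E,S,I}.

state = I

  op1 P0: store L5 := 32 → M/I on L5; bus BusRdX; mem=70
  op2 P1: load  L5 → S/S on L5; bus BusRd Flush; mem=32
  op3 P0: load  L1 → E/I on L1; bus BusRd; mem=50
  op4 P0: load  L3 → E/I on L3; bus BusRd; mem=30
  op5 P1: store L0 := 9 → I/M on L0; bus BusRdX; mem=60
  op6 P0: load  L1 → E/I on L1; bus (none); mem=50
  op7 P0: load  L3 → E/I on L3; bus (none); mem=30
  op8 P0: load  L0 → S/S on L0; bus BusRd Flush; mem=9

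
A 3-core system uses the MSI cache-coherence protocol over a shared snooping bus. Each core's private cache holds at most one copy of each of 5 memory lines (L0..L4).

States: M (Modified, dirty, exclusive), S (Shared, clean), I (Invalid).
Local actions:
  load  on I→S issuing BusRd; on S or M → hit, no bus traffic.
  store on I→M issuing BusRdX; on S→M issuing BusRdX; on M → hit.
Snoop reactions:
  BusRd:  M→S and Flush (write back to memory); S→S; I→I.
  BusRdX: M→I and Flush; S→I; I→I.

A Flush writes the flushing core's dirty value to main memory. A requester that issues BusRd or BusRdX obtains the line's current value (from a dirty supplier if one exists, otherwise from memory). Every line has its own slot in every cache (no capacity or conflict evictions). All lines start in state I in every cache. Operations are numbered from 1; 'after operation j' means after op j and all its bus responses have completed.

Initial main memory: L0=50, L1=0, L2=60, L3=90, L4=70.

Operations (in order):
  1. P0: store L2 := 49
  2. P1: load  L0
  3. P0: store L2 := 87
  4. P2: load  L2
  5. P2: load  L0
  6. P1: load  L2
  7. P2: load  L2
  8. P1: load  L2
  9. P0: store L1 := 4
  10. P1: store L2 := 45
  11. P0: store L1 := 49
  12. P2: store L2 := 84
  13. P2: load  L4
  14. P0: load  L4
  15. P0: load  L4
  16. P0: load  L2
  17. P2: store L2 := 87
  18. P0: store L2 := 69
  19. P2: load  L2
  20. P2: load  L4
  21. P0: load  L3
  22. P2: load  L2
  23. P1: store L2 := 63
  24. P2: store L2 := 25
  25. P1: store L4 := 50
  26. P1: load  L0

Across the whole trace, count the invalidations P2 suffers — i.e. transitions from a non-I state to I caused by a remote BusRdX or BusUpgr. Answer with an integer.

[1] P0: store L2 := 49 | P0:M(49), P1:I, P2:I | bus: BusRdX
[2] P1: load  L0 | P0:I, P1:S(50), P2:I | bus: BusRd
[3] P0: store L2 := 87 | P0:M(87), P1:I, P2:I | bus: none
[4] P2: load  L2 | P0:S(87), P1:I, P2:S(87) | bus: BusRd,Flush
[5] P2: load  L0 | P0:I, P1:S(50), P2:S(50) | bus: BusRd
[6] P1: load  L2 | P0:S(87), P1:S(87), P2:S(87) | bus: BusRd
[7] P2: load  L2 | P0:S(87), P1:S(87), P2:S(87) | bus: none
[8] P1: load  L2 | P0:S(87), P1:S(87), P2:S(87) | bus: none
[9] P0: store L1 := 4 | P0:M(4), P1:I, P2:I | bus: BusRdX
[10] P1: store L2 := 45 | P0:I, P1:M(45), P2:I | bus: BusRdX
[11] P0: store L1 := 49 | P0:M(49), P1:I, P2:I | bus: none
[12] P2: store L2 := 84 | P0:I, P1:I, P2:M(84) | bus: BusRdX,Flush
[13] P2: load  L4 | P0:I, P1:I, P2:S(70) | bus: BusRd
[14] P0: load  L4 | P0:S(70), P1:I, P2:S(70) | bus: BusRd
[15] P0: load  L4 | P0:S(70), P1:I, P2:S(70) | bus: none
[16] P0: load  L2 | P0:S(84), P1:I, P2:S(84) | bus: BusRd,Flush
[17] P2: store L2 := 87 | P0:I, P1:I, P2:M(87) | bus: BusRdX
[18] P0: store L2 := 69 | P0:M(69), P1:I, P2:I | bus: BusRdX,Flush
[19] P2: load  L2 | P0:S(69), P1:I, P2:S(69) | bus: BusRd,Flush
[20] P2: load  L4 | P0:S(70), P1:I, P2:S(70) | bus: none
[21] P0: load  L3 | P0:S(90), P1:I, P2:I | bus: BusRd
[22] P2: load  L2 | P0:S(69), P1:I, P2:S(69) | bus: none
[23] P1: store L2 := 63 | P0:I, P1:M(63), P2:I | bus: BusRdX
[24] P2: store L2 := 25 | P0:I, P1:I, P2:M(25) | bus: BusRdX,Flush
[25] P1: store L4 := 50 | P0:I, P1:M(50), P2:I | bus: BusRdX
[26] P1: load  L0 | P0:I, P1:S(50), P2:S(50) | bus: none

invalidations = 4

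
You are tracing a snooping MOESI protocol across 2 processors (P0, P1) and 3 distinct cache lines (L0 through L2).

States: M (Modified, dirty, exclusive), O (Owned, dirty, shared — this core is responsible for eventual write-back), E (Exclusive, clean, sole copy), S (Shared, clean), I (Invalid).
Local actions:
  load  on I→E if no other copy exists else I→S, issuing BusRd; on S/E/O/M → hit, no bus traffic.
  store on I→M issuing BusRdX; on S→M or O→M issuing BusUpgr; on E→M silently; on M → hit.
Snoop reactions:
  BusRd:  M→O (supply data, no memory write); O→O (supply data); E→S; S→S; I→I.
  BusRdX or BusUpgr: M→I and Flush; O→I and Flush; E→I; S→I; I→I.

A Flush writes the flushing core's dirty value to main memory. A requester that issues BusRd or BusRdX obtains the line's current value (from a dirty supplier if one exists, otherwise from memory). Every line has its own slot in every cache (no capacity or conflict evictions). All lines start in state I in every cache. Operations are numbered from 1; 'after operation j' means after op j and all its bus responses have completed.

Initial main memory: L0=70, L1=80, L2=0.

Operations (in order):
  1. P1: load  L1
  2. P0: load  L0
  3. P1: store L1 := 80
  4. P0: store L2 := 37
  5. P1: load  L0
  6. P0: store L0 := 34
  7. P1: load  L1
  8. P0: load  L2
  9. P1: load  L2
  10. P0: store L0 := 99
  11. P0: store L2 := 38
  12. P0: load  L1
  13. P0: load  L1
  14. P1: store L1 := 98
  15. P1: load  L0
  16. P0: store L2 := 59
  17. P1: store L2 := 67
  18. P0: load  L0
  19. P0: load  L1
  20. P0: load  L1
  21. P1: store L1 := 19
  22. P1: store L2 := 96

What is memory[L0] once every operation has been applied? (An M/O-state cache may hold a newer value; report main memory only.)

1. P1: load  L1  bus=[BusRd]  L1: P0=I P1=E  mem[L1]=80
2. P0: load  L0  bus=[BusRd]  L0: P0=E P1=I  mem[L0]=70
3. P1: store L1 := 80  bus=[-]  L1: P0=I P1=M  mem[L1]=80
4. P0: store L2 := 37  bus=[BusRdX]  L2: P0=M P1=I  mem[L2]=0
5. P1: load  L0  bus=[BusRd]  L0: P0=S P1=S  mem[L0]=70
6. P0: store L0 := 34  bus=[BusUpgr]  L0: P0=M P1=I  mem[L0]=70
7. P1: load  L1  bus=[-]  L1: P0=I P1=M  mem[L1]=80
8. P0: load  L2  bus=[-]  L2: P0=M P1=I  mem[L2]=0
9. P1: load  L2  bus=[BusRd]  L2: P0=O P1=S  mem[L2]=0
10. P0: store L0 := 99  bus=[-]  L0: P0=M P1=I  mem[L0]=70
11. P0: store L2 := 38  bus=[BusUpgr]  L2: P0=M P1=I  mem[L2]=0
12. P0: load  L1  bus=[BusRd]  L1: P0=S P1=O  mem[L1]=80
13. P0: load  L1  bus=[-]  L1: P0=S P1=O  mem[L1]=80
14. P1: store L1 := 98  bus=[BusUpgr]  L1: P0=I P1=M  mem[L1]=80
15. P1: load  L0  bus=[BusRd]  L0: P0=O P1=S  mem[L0]=70
16. P0: store L2 := 59  bus=[-]  L2: P0=M P1=I  mem[L2]=0
17. P1: store L2 := 67  bus=[BusRdX,Flush]  L2: P0=I P1=M  mem[L2]=59
18. P0: load  L0  bus=[-]  L0: P0=O P1=S  mem[L0]=70
19. P0: load  L1  bus=[BusRd]  L1: P0=S P1=O  mem[L1]=80
20. P0: load  L1  bus=[-]  L1: P0=S P1=O  mem[L1]=80
21. P1: store L1 := 19  bus=[BusUpgr]  L1: P0=I P1=M  mem[L1]=80
22. P1: store L2 := 96  bus=[-]  L2: P0=I P1=M  mem[L2]=59

memory[L0] = 70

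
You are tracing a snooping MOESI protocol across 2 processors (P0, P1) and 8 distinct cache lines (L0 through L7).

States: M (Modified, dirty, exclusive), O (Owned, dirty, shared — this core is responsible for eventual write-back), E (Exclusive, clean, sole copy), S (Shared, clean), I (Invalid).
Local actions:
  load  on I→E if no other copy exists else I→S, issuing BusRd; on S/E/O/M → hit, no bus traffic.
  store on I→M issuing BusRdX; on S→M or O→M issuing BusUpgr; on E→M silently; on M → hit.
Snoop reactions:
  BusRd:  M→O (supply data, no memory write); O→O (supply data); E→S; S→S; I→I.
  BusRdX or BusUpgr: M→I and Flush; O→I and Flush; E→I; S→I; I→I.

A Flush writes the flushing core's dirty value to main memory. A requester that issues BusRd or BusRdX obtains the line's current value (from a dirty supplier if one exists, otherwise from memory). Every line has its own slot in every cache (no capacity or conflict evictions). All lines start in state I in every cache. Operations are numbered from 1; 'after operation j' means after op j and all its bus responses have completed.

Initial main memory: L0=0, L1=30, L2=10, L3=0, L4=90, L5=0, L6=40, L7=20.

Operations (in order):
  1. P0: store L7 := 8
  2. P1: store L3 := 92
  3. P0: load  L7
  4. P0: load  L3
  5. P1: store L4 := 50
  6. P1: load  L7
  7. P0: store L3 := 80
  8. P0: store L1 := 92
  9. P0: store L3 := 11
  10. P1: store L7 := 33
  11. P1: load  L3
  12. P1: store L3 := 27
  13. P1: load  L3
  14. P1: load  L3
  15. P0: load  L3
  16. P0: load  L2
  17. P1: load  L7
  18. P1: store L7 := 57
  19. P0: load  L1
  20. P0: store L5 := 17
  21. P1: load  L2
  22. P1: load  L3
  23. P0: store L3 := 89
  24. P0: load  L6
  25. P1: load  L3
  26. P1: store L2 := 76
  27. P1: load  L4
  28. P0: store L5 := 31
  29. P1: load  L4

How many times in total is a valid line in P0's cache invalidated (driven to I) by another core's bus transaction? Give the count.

  op1 P0: store L7 := 8 → M/I on L7; bus BusRdX; mem=20
  op2 P1: store L3 := 92 → I/M on L3; bus BusRdX; mem=0
  op3 P0: load  L7 → M/I on L7; bus (none); mem=20
  op4 P0: load  L3 → S/O on L3; bus BusRd; mem=0
  op5 P1: store L4 := 50 → I/M on L4; bus BusRdX; mem=90
  op6 P1: load  L7 → O/S on L7; bus BusRd; mem=20
  op7 P0: store L3 := 80 → M/I on L3; bus BusUpgr Flush; mem=92
  op8 P0: store L1 := 92 → M/I on L1; bus BusRdX; mem=30
  op9 P0: store L3 := 11 → M/I on L3; bus (none); mem=92
  op10 P1: store L7 := 33 → I/M on L7; bus BusUpgr Flush; mem=8
  op11 P1: load  L3 → O/S on L3; bus BusRd; mem=92
  op12 P1: store L3 := 27 → I/M on L3; bus BusUpgr Flush; mem=11
  op13 P1: load  L3 → I/M on L3; bus (none); mem=11
  op14 P1: load  L3 → I/M on L3; bus (none); mem=11
  op15 P0: load  L3 → S/O on L3; bus BusRd; mem=11
  op16 P0: load  L2 → E/I on L2; bus BusRd; mem=10
  op17 P1: load  L7 → I/M on L7; bus (none); mem=8
  op18 P1: store L7 := 57 → I/M on L7; bus (none); mem=8
  op19 P0: load  L1 → M/I on L1; bus (none); mem=30
  op20 P0: store L5 := 17 → M/I on L5; bus BusRdX; mem=0
  op21 P1: load  L2 → S/S on L2; bus BusRd; mem=10
  op22 P1: load  L3 → S/O on L3; bus (none); mem=11
  op23 P0: store L3 := 89 → M/I on L3; bus BusUpgr Flush; mem=27
  op24 P0: load  L6 → E/I on L6; bus BusRd; mem=40
  op25 P1: load  L3 → O/S on L3; bus BusRd; mem=27
  op26 P1: store L2 := 76 → I/M on L2; bus BusUpgr; mem=10
  op27 P1: load  L4 → I/M on L4; bus (none); mem=90
  op28 P0: store L5 := 31 → M/I on L5; bus (none); mem=0
  op29 P1: load  L4 → I/M on L4; bus (none); mem=90

invalidations = 3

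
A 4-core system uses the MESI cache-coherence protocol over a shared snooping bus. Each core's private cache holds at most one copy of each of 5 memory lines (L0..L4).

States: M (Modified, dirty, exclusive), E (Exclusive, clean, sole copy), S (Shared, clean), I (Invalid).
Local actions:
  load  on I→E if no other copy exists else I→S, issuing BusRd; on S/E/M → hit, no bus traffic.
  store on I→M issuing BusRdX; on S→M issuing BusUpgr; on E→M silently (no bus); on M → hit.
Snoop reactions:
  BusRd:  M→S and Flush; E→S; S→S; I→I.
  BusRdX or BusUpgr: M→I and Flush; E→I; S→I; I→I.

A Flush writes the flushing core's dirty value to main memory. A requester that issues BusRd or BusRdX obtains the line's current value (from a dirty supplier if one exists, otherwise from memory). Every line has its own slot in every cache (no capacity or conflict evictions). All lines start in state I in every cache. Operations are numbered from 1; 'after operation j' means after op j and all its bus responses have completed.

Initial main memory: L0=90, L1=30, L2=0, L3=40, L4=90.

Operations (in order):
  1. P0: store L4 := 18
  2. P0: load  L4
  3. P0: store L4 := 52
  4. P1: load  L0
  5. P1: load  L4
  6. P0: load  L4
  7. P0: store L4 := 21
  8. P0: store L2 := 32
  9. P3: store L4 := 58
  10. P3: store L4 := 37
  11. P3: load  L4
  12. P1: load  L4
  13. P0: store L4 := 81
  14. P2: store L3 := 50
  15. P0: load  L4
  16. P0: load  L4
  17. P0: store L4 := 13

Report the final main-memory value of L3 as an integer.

step 1: P0: store L4 := 18  ⟶  MIII  (L4)  txn=BusRdX  M[L4]=90
step 2: P0: load  L4  ⟶  MIII  (L4)  txn=∅  M[L4]=90
step 3: P0: store L4 := 52  ⟶  MIII  (L4)  txn=∅  M[L4]=90
step 4: P1: load  L0  ⟶  IEII  (L0)  txn=BusRd  M[L0]=90
step 5: P1: load  L4  ⟶  SSII  (L4)  txn=BusRd+Flush  M[L4]=52
step 6: P0: load  L4  ⟶  SSII  (L4)  txn=∅  M[L4]=52
step 7: P0: store L4 := 21  ⟶  MIII  (L4)  txn=BusUpgr  M[L4]=52
step 8: P0: store L2 := 32  ⟶  MIII  (L2)  txn=BusRdX  M[L2]=0
step 9: P3: store L4 := 58  ⟶  IIIM  (L4)  txn=BusRdX+Flush  M[L4]=21
step 10: P3: store L4 := 37  ⟶  IIIM  (L4)  txn=∅  M[L4]=21
step 11: P3: load  L4  ⟶  IIIM  (L4)  txn=∅  M[L4]=21
step 12: P1: load  L4  ⟶  ISIS  (L4)  txn=BusRd+Flush  M[L4]=37
step 13: P0: store L4 := 81  ⟶  MIII  (L4)  txn=BusRdX  M[L4]=37
step 14: P2: store L3 := 50  ⟶  IIMI  (L3)  txn=BusRdX  M[L3]=40
step 15: P0: load  L4  ⟶  MIII  (L4)  txn=∅  M[L4]=37
step 16: P0: load  L4  ⟶  MIII  (L4)  txn=∅  M[L4]=37
step 17: P0: store L4 := 13  ⟶  MIII  (L4)  txn=∅  M[L4]=37

memory[L3] = 40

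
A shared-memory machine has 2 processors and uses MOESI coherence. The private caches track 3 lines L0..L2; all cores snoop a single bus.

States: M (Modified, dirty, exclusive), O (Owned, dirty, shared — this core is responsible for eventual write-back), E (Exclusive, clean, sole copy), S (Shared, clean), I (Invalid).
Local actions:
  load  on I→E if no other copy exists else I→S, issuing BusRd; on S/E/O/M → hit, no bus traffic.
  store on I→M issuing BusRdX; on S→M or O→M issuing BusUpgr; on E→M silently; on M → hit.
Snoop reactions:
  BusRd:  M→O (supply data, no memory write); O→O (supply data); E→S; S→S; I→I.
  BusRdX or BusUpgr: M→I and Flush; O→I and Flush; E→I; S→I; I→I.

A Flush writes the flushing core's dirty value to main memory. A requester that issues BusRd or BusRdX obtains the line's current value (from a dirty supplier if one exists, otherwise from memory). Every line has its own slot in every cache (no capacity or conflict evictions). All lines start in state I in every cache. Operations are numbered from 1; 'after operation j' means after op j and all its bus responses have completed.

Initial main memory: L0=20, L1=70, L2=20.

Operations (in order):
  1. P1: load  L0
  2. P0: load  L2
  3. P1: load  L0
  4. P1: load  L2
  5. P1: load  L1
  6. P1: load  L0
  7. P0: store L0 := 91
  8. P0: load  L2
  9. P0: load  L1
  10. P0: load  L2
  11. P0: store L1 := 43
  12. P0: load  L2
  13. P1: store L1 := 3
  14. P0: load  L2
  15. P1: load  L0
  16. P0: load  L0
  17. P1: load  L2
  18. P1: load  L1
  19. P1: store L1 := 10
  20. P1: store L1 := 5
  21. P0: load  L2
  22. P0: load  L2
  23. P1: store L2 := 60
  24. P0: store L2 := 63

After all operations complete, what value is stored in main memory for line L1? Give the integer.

[1] P1: load  L0 | P0:I, P1:E(20) | bus: BusRd
[2] P0: load  L2 | P0:E(20), P1:I | bus: BusRd
[3] P1: load  L0 | P0:I, P1:E(20) | bus: none
[4] P1: load  L2 | P0:S(20), P1:S(20) | bus: BusRd
[5] P1: load  L1 | P0:I, P1:E(70) | bus: BusRd
[6] P1: load  L0 | P0:I, P1:E(20) | bus: none
[7] P0: store L0 := 91 | P0:M(91), P1:I | bus: BusRdX
[8] P0: load  L2 | P0:S(20), P1:S(20) | bus: none
[9] P0: load  L1 | P0:S(70), P1:S(70) | bus: BusRd
[10] P0: load  L2 | P0:S(20), P1:S(20) | bus: none
[11] P0: store L1 := 43 | P0:M(43), P1:I | bus: BusUpgr
[12] P0: load  L2 | P0:S(20), P1:S(20) | bus: none
[13] P1: store L1 := 3 | P0:I, P1:M(3) | bus: BusRdX,Flush
[14] P0: load  L2 | P0:S(20), P1:S(20) | bus: none
[15] P1: load  L0 | P0:O(91), P1:S(91) | bus: BusRd
[16] P0: load  L0 | P0:O(91), P1:S(91) | bus: none
[17] P1: load  L2 | P0:S(20), P1:S(20) | bus: none
[18] P1: load  L1 | P0:I, P1:M(3) | bus: none
[19] P1: store L1 := 10 | P0:I, P1:M(10) | bus: none
[20] P1: store L1 := 5 | P0:I, P1:M(5) | bus: none
[21] P0: load  L2 | P0:S(20), P1:S(20) | bus: none
[22] P0: load  L2 | P0:S(20), P1:S(20) | bus: none
[23] P1: store L2 := 60 | P0:I, P1:M(60) | bus: BusUpgr
[24] P0: store L2 := 63 | P0:M(63), P1:I | bus: BusRdX,Flush

memory[L1] = 43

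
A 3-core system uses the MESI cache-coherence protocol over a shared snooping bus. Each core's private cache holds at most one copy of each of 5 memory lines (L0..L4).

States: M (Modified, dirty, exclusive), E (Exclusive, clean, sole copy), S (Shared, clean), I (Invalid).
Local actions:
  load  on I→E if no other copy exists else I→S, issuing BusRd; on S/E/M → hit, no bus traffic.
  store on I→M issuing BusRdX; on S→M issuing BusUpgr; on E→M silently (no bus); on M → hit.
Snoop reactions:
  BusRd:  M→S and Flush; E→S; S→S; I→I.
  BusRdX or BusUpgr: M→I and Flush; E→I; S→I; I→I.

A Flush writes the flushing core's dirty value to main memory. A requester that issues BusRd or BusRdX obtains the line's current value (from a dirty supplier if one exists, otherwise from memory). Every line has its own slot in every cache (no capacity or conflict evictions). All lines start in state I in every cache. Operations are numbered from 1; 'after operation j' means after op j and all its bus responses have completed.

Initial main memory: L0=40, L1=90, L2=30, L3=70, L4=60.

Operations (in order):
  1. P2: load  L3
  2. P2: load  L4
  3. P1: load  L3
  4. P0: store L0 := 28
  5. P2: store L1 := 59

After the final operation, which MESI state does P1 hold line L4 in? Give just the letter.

state = I

1. P2: load  L3  bus=[BusRd]  L3: P0=I P1=I P2=E  mem[L3]=70
2. P2: load  L4  bus=[BusRd]  L4: P0=I P1=I P2=E  mem[L4]=60
3. P1: load  L3  bus=[BusRd]  L3: P0=I P1=S P2=S  mem[L3]=70
4. P0: store L0 := 28  bus=[BusRdX]  L0: P0=M P1=I P2=I  mem[L0]=40
5. P2: store L1 := 59  bus=[BusRdX]  L1: P0=I P1=I P2=M  mem[L1]=90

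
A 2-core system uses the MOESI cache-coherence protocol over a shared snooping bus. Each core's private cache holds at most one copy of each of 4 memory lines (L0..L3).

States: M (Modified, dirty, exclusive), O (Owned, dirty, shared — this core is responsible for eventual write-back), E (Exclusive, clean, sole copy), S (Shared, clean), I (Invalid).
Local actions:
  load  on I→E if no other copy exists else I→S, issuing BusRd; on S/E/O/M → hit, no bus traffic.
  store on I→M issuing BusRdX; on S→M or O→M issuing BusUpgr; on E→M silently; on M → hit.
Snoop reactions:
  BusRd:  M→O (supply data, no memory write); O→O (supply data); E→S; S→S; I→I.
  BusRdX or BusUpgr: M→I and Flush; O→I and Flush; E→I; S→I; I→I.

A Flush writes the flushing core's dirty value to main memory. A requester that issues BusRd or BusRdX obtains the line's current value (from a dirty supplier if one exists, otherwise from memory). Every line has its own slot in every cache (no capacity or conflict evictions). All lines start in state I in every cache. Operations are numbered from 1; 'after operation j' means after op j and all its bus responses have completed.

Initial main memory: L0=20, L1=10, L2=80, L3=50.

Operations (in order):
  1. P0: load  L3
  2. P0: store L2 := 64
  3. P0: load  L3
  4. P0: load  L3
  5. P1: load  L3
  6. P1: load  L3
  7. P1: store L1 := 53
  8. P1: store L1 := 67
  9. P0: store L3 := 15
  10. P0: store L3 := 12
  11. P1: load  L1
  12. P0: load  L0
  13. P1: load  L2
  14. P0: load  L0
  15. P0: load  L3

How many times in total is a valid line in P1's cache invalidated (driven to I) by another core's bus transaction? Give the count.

step 1: P0: load  L3  ⟶  EI  (L3)  txn=BusRd  M[L3]=50
step 2: P0: store L2 := 64  ⟶  MI  (L2)  txn=BusRdX  M[L2]=80
step 3: P0: load  L3  ⟶  EI  (L3)  txn=∅  M[L3]=50
step 4: P0: load  L3  ⟶  EI  (L3)  txn=∅  M[L3]=50
step 5: P1: load  L3  ⟶  SS  (L3)  txn=BusRd  M[L3]=50
step 6: P1: load  L3  ⟶  SS  (L3)  txn=∅  M[L3]=50
step 7: P1: store L1 := 53  ⟶  IM  (L1)  txn=BusRdX  M[L1]=10
step 8: P1: store L1 := 67  ⟶  IM  (L1)  txn=∅  M[L1]=10
step 9: P0: store L3 := 15  ⟶  MI  (L3)  txn=BusUpgr  M[L3]=50
step 10: P0: store L3 := 12  ⟶  MI  (L3)  txn=∅  M[L3]=50
step 11: P1: load  L1  ⟶  IM  (L1)  txn=∅  M[L1]=10
step 12: P0: load  L0  ⟶  EI  (L0)  txn=BusRd  M[L0]=20
step 13: P1: load  L2  ⟶  OS  (L2)  txn=BusRd  M[L2]=80
step 14: P0: load  L0  ⟶  EI  (L0)  txn=∅  M[L0]=20
step 15: P0: load  L3  ⟶  MI  (L3)  txn=∅  M[L3]=50

invalidations = 1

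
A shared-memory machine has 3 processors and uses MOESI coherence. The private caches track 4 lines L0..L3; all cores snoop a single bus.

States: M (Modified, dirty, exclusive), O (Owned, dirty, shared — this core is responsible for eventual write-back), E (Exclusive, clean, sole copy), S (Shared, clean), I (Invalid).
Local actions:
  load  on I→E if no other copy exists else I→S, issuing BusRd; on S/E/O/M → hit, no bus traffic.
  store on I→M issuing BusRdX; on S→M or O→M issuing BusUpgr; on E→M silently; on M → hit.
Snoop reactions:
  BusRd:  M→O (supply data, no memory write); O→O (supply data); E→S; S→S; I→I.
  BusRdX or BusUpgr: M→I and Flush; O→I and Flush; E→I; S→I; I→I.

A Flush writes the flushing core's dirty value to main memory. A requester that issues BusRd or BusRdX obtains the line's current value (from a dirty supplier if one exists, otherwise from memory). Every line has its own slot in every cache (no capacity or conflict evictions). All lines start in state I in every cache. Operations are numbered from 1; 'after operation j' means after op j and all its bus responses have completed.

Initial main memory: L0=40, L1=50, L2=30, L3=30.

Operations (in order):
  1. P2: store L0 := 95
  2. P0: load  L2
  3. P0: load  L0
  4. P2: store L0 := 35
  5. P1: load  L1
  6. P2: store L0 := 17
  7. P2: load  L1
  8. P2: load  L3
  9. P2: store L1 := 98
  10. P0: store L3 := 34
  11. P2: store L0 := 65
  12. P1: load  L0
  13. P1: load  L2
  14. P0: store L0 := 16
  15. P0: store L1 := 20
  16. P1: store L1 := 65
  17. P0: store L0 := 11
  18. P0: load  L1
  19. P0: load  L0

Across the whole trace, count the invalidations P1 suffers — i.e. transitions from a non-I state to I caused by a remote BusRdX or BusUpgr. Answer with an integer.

  op1 P2: store L0 := 95 → I/I/M on L0; bus BusRdX; mem=40
  op2 P0: load  L2 → E/I/I on L2; bus BusRd; mem=30
  op3 P0: load  L0 → S/I/O on L0; bus BusRd; mem=40
  op4 P2: store L0 := 35 → I/I/M on L0; bus BusUpgr; mem=40
  op5 P1: load  L1 → I/E/I on L1; bus BusRd; mem=50
  op6 P2: store L0 := 17 → I/I/M on L0; bus (none); mem=40
  op7 P2: load  L1 → I/S/S on L1; bus BusRd; mem=50
  op8 P2: load  L3 → I/I/E on L3; bus BusRd; mem=30
  op9 P2: store L1 := 98 → I/I/M on L1; bus BusUpgr; mem=50
  op10 P0: store L3 := 34 → M/I/I on L3; bus BusRdX; mem=30
  op11 P2: store L0 := 65 → I/I/M on L0; bus (none); mem=40
  op12 P1: load  L0 → I/S/O on L0; bus BusRd; mem=40
  op13 P1: load  L2 → S/S/I on L2; bus BusRd; mem=30
  op14 P0: store L0 := 16 → M/I/I on L0; bus BusRdX Flush; mem=65
  op15 P0: store L1 := 20 → M/I/I on L1; bus BusRdX Flush; mem=98
  op16 P1: store L1 := 65 → I/M/I on L1; bus BusRdX Flush; mem=20
  op17 P0: store L0 := 11 → M/I/I on L0; bus (none); mem=65
  op18 P0: load  L1 → S/O/I on L1; bus BusRd; mem=20
  op19 P0: load  L0 → M/I/I on L0; bus (none); mem=65

invalidations = 2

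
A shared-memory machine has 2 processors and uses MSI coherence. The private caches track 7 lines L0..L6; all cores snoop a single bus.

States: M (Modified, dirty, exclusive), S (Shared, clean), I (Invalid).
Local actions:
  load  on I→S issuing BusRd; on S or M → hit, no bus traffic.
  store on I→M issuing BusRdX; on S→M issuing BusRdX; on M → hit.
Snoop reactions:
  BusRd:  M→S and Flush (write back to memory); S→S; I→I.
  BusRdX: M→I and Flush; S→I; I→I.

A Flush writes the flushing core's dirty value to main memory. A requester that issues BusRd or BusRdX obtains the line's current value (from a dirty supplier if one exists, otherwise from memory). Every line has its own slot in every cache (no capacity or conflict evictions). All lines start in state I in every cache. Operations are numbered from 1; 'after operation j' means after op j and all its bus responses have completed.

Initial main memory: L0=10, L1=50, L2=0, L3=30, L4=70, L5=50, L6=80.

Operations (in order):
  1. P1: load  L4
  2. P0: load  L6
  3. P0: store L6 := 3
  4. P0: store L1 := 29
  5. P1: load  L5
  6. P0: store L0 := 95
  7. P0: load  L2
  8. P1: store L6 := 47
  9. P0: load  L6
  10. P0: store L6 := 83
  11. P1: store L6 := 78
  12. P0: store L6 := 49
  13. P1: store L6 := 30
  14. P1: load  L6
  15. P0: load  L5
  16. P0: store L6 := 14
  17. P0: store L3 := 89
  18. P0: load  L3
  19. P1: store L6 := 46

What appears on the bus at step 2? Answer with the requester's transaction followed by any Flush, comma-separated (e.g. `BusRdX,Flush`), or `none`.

  op1 P1: load  L4 → I/S on L4; bus BusRd; mem=70
  op2 P0: load  L6 → S/I on L6; bus BusRd; mem=80
  op3 P0: store L6 := 3 → M/I on L6; bus BusRdX; mem=80
  op4 P0: store L1 := 29 → M/I on L1; bus BusRdX; mem=50
  op5 P1: load  L5 → I/S on L5; bus BusRd; mem=50
  op6 P0: store L0 := 95 → M/I on L0; bus BusRdX; mem=10
  op7 P0: load  L2 → S/I on L2; bus BusRd; mem=0
  op8 P1: store L6 := 47 → I/M on L6; bus BusRdX Flush; mem=3
  op9 P0: load  L6 → S/S on L6; bus BusRd Flush; mem=47
  op10 P0: store L6 := 83 → M/I on L6; bus BusRdX; mem=47
  op11 P1: store L6 := 78 → I/M on L6; bus BusRdX Flush; mem=83
  op12 P0: store L6 := 49 → M/I on L6; bus BusRdX Flush; mem=78
  op13 P1: store L6 := 30 → I/M on L6; bus BusRdX Flush; mem=49
  op14 P1: load  L6 → I/M on L6; bus (none); mem=49
  op15 P0: load  L5 → S/S on L5; bus BusRd; mem=50
  op16 P0: store L6 := 14 → M/I on L6; bus BusRdX Flush; mem=30
  op17 P0: store L3 := 89 → M/I on L3; bus BusRdX; mem=30
  op18 P0: load  L3 → M/I on L3; bus (none); mem=30
  op19 P1: store L6 := 46 → I/M on L6; bus BusRdX Flush; mem=14

bus = BusRd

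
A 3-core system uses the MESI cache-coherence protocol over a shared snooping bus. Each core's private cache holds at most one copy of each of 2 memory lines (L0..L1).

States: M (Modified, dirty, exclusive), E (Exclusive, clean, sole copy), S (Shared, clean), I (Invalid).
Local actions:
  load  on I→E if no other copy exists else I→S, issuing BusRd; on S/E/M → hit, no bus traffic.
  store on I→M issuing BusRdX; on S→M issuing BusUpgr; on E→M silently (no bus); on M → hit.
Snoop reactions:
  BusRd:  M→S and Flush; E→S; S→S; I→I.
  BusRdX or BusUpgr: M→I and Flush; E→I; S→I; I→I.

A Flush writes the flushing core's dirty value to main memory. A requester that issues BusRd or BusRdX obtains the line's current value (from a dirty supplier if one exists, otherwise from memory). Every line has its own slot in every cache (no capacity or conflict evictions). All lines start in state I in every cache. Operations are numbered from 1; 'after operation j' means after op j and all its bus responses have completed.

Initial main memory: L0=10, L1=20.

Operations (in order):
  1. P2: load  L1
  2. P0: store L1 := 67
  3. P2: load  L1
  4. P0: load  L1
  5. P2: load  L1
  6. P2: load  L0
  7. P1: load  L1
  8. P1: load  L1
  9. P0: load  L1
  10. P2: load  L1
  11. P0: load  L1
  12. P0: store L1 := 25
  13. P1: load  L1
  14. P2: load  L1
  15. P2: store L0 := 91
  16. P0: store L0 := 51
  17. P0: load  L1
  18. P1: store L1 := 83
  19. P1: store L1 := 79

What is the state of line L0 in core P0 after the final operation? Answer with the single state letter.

step 1: P2: load  L1  ⟶  IIE  (L1)  txn=BusRd  M[L1]=20
step 2: P0: store L1 := 67  ⟶  MII  (L1)  txn=BusRdX  M[L1]=20
step 3: P2: load  L1  ⟶  SIS  (L1)  txn=BusRd+Flush  M[L1]=67
step 4: P0: load  L1  ⟶  SIS  (L1)  txn=∅  M[L1]=67
step 5: P2: load  L1  ⟶  SIS  (L1)  txn=∅  M[L1]=67
step 6: P2: load  L0  ⟶  IIE  (L0)  txn=BusRd  M[L0]=10
step 7: P1: load  L1  ⟶  SSS  (L1)  txn=BusRd  M[L1]=67
step 8: P1: load  L1  ⟶  SSS  (L1)  txn=∅  M[L1]=67
step 9: P0: load  L1  ⟶  SSS  (L1)  txn=∅  M[L1]=67
step 10: P2: load  L1  ⟶  SSS  (L1)  txn=∅  M[L1]=67
step 11: P0: load  L1  ⟶  SSS  (L1)  txn=∅  M[L1]=67
step 12: P0: store L1 := 25  ⟶  MII  (L1)  txn=BusUpgr  M[L1]=67
step 13: P1: load  L1  ⟶  SSI  (L1)  txn=BusRd+Flush  M[L1]=25
step 14: P2: load  L1  ⟶  SSS  (L1)  txn=BusRd  M[L1]=25
step 15: P2: store L0 := 91  ⟶  IIM  (L0)  txn=∅  M[L0]=10
step 16: P0: store L0 := 51  ⟶  MII  (L0)  txn=BusRdX+Flush  M[L0]=91
step 17: P0: load  L1  ⟶  SSS  (L1)  txn=∅  M[L1]=25
step 18: P1: store L1 := 83  ⟶  IMI  (L1)  txn=BusUpgr  M[L1]=25
step 19: P1: store L1 := 79  ⟶  IMI  (L1)  txn=∅  M[L1]=25

state = M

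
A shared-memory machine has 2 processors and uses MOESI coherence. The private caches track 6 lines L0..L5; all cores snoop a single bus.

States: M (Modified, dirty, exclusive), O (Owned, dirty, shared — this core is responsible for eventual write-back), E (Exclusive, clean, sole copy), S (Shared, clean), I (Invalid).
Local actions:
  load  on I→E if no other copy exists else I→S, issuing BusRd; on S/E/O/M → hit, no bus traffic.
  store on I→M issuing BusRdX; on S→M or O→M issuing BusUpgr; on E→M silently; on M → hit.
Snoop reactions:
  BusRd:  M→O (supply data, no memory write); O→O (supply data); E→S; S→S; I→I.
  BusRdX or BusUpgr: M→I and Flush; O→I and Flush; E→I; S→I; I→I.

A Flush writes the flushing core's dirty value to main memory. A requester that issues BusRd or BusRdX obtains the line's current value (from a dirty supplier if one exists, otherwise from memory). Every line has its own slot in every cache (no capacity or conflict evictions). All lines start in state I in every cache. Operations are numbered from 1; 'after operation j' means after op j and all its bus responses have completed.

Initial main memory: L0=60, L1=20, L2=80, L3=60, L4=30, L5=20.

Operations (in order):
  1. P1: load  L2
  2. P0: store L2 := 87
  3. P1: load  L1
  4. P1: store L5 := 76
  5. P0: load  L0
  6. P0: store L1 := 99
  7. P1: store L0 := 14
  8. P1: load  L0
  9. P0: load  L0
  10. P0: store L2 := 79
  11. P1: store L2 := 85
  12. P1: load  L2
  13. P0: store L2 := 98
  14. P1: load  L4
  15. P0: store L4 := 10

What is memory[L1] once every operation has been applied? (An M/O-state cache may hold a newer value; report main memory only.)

memory[L1] = 20

1. P1: load  L2  bus=[BusRd]  L2: P0=I P1=E  mem[L2]=80
2. P0: store L2 := 87  bus=[BusRdX]  L2: P0=M P1=I  mem[L2]=80
3. P1: load  L1  bus=[BusRd]  L1: P0=I P1=E  mem[L1]=20
4. P1: store L5 := 76  bus=[BusRdX]  L5: P0=I P1=M  mem[L5]=20
5. P0: load  L0  bus=[BusRd]  L0: P0=E P1=I  mem[L0]=60
6. P0: store L1 := 99  bus=[BusRdX]  L1: P0=M P1=I  mem[L1]=20
7. P1: store L0 := 14  bus=[BusRdX]  L0: P0=I P1=M  mem[L0]=60
8. P1: load  L0  bus=[-]  L0: P0=I P1=M  mem[L0]=60
9. P0: load  L0  bus=[BusRd]  L0: P0=S P1=O  mem[L0]=60
10. P0: store L2 := 79  bus=[-]  L2: P0=M P1=I  mem[L2]=80
11. P1: store L2 := 85  bus=[BusRdX,Flush]  L2: P0=I P1=M  mem[L2]=79
12. P1: load  L2  bus=[-]  L2: P0=I P1=M  mem[L2]=79
13. P0: store L2 := 98  bus=[BusRdX,Flush]  L2: P0=M P1=I  mem[L2]=85
14. P1: load  L4  bus=[BusRd]  L4: P0=I P1=E  mem[L4]=30
15. P0: store L4 := 10  bus=[BusRdX]  L4: P0=M P1=I  mem[L4]=30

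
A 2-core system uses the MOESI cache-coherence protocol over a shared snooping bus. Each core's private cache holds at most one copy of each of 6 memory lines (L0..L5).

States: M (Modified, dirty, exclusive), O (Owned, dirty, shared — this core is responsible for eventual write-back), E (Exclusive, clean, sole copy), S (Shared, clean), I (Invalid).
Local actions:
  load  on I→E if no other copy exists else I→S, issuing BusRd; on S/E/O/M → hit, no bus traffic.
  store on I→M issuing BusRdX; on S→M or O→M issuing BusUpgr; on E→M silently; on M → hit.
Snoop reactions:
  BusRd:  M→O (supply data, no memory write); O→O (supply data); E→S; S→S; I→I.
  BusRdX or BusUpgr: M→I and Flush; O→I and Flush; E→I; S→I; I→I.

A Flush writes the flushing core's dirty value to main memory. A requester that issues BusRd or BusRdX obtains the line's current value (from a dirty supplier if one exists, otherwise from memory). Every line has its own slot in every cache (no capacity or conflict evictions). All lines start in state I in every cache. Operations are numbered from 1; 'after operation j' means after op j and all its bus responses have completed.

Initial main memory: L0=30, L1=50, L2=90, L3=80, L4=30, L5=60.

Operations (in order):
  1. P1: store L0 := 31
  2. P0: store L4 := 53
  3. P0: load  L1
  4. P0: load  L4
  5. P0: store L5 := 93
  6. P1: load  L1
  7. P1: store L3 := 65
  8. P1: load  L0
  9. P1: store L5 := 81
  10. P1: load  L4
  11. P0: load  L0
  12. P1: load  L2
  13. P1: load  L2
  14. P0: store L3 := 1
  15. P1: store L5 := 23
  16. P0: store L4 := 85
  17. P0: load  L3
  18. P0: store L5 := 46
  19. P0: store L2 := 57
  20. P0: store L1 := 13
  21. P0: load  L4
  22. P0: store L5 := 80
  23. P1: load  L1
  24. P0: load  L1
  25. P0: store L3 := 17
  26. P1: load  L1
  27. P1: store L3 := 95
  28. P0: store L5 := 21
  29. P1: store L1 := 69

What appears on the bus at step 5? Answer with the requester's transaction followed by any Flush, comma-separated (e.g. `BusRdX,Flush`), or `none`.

1. P1: store L0 := 31  bus=[BusRdX]  L0: P0=I P1=M  mem[L0]=30
2. P0: store L4 := 53  bus=[BusRdX]  L4: P0=M P1=I  mem[L4]=30
3. P0: load  L1  bus=[BusRd]  L1: P0=E P1=I  mem[L1]=50
4. P0: load  L4  bus=[-]  L4: P0=M P1=I  mem[L4]=30
5. P0: store L5 := 93  bus=[BusRdX]  L5: P0=M P1=I  mem[L5]=60
6. P1: load  L1  bus=[BusRd]  L1: P0=S P1=S  mem[L1]=50
7. P1: store L3 := 65  bus=[BusRdX]  L3: P0=I P1=M  mem[L3]=80
8. P1: load  L0  bus=[-]  L0: P0=I P1=M  mem[L0]=30
9. P1: store L5 := 81  bus=[BusRdX,Flush]  L5: P0=I P1=M  mem[L5]=93
10. P1: load  L4  bus=[BusRd]  L4: P0=O P1=S  mem[L4]=30
11. P0: load  L0  bus=[BusRd]  L0: P0=S P1=O  mem[L0]=30
12. P1: load  L2  bus=[BusRd]  L2: P0=I P1=E  mem[L2]=90
13. P1: load  L2  bus=[-]  L2: P0=I P1=E  mem[L2]=90
14. P0: store L3 := 1  bus=[BusRdX,Flush]  L3: P0=M P1=I  mem[L3]=65
15. P1: store L5 := 23  bus=[-]  L5: P0=I P1=M  mem[L5]=93
16. P0: store L4 := 85  bus=[BusUpgr]  L4: P0=M P1=I  mem[L4]=30
17. P0: load  L3  bus=[-]  L3: P0=M P1=I  mem[L3]=65
18. P0: store L5 := 46  bus=[BusRdX,Flush]  L5: P0=M P1=I  mem[L5]=23
19. P0: store L2 := 57  bus=[BusRdX]  L2: P0=M P1=I  mem[L2]=90
20. P0: store L1 := 13  bus=[BusUpgr]  L1: P0=M P1=I  mem[L1]=50
21. P0: load  L4  bus=[-]  L4: P0=M P1=I  mem[L4]=30
22. P0: store L5 := 80  bus=[-]  L5: P0=M P1=I  mem[L5]=23
23. P1: load  L1  bus=[BusRd]  L1: P0=O P1=S  mem[L1]=50
24. P0: load  L1  bus=[-]  L1: P0=O P1=S  mem[L1]=50
25. P0: store L3 := 17  bus=[-]  L3: P0=M P1=I  mem[L3]=65
26. P1: load  L1  bus=[-]  L1: P0=O P1=S  mem[L1]=50
27. P1: store L3 := 95  bus=[BusRdX,Flush]  L3: P0=I P1=M  mem[L3]=17
28. P0: store L5 := 21  bus=[-]  L5: P0=M P1=I  mem[L5]=23
29. P1: store L1 := 69  bus=[BusUpgr,Flush]  L1: P0=I P1=M  mem[L1]=13

bus = BusRdX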